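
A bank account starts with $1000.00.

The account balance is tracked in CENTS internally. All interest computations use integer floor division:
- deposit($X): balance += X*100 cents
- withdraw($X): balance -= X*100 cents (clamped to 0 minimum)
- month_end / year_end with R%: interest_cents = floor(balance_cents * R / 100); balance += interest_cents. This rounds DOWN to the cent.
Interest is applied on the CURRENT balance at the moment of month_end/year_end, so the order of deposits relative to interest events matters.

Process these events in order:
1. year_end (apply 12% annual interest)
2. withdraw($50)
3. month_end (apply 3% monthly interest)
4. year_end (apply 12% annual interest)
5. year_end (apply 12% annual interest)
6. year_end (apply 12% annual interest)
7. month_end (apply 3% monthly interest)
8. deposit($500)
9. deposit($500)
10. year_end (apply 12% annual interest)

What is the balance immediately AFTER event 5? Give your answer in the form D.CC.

After 1 (year_end (apply 12% annual interest)): balance=$1120.00 total_interest=$120.00
After 2 (withdraw($50)): balance=$1070.00 total_interest=$120.00
After 3 (month_end (apply 3% monthly interest)): balance=$1102.10 total_interest=$152.10
After 4 (year_end (apply 12% annual interest)): balance=$1234.35 total_interest=$284.35
After 5 (year_end (apply 12% annual interest)): balance=$1382.47 total_interest=$432.47

Answer: 1382.47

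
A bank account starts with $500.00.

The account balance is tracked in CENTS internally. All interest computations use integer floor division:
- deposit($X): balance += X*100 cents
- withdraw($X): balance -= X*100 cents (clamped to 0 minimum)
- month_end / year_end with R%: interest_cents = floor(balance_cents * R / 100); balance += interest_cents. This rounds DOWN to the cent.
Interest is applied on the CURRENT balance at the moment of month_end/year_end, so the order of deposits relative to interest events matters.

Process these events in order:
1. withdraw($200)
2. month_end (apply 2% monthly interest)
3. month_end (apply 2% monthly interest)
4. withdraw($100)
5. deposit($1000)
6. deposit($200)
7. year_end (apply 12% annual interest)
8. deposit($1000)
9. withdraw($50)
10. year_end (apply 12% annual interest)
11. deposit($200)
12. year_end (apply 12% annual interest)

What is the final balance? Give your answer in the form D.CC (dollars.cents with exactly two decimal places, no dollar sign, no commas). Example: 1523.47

Answer: 3399.59

Derivation:
After 1 (withdraw($200)): balance=$300.00 total_interest=$0.00
After 2 (month_end (apply 2% monthly interest)): balance=$306.00 total_interest=$6.00
After 3 (month_end (apply 2% monthly interest)): balance=$312.12 total_interest=$12.12
After 4 (withdraw($100)): balance=$212.12 total_interest=$12.12
After 5 (deposit($1000)): balance=$1212.12 total_interest=$12.12
After 6 (deposit($200)): balance=$1412.12 total_interest=$12.12
After 7 (year_end (apply 12% annual interest)): balance=$1581.57 total_interest=$181.57
After 8 (deposit($1000)): balance=$2581.57 total_interest=$181.57
After 9 (withdraw($50)): balance=$2531.57 total_interest=$181.57
After 10 (year_end (apply 12% annual interest)): balance=$2835.35 total_interest=$485.35
After 11 (deposit($200)): balance=$3035.35 total_interest=$485.35
After 12 (year_end (apply 12% annual interest)): balance=$3399.59 total_interest=$849.59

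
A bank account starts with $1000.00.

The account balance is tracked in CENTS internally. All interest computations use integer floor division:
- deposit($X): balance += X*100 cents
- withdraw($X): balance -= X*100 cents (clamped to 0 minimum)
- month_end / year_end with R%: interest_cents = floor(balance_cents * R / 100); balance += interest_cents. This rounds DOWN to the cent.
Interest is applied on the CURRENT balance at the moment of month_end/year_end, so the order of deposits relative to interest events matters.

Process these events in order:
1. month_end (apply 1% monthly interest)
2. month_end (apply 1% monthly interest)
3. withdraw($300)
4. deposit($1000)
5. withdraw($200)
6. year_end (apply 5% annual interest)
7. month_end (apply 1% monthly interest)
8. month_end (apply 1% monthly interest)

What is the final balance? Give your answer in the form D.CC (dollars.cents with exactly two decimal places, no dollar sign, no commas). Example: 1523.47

Answer: 1628.18

Derivation:
After 1 (month_end (apply 1% monthly interest)): balance=$1010.00 total_interest=$10.00
After 2 (month_end (apply 1% monthly interest)): balance=$1020.10 total_interest=$20.10
After 3 (withdraw($300)): balance=$720.10 total_interest=$20.10
After 4 (deposit($1000)): balance=$1720.10 total_interest=$20.10
After 5 (withdraw($200)): balance=$1520.10 total_interest=$20.10
After 6 (year_end (apply 5% annual interest)): balance=$1596.10 total_interest=$96.10
After 7 (month_end (apply 1% monthly interest)): balance=$1612.06 total_interest=$112.06
After 8 (month_end (apply 1% monthly interest)): balance=$1628.18 total_interest=$128.18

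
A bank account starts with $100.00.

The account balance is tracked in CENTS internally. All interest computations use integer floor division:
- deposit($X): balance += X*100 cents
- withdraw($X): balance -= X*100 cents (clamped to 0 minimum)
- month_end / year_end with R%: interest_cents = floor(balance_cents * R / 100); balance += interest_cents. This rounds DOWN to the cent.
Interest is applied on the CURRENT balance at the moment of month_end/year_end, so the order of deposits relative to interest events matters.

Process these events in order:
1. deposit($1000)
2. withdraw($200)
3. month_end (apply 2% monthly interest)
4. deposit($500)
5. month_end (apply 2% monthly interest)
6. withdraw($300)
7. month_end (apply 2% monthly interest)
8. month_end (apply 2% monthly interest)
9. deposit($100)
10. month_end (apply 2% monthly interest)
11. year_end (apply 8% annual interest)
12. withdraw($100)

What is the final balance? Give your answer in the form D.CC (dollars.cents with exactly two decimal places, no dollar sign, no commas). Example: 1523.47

After 1 (deposit($1000)): balance=$1100.00 total_interest=$0.00
After 2 (withdraw($200)): balance=$900.00 total_interest=$0.00
After 3 (month_end (apply 2% monthly interest)): balance=$918.00 total_interest=$18.00
After 4 (deposit($500)): balance=$1418.00 total_interest=$18.00
After 5 (month_end (apply 2% monthly interest)): balance=$1446.36 total_interest=$46.36
After 6 (withdraw($300)): balance=$1146.36 total_interest=$46.36
After 7 (month_end (apply 2% monthly interest)): balance=$1169.28 total_interest=$69.28
After 8 (month_end (apply 2% monthly interest)): balance=$1192.66 total_interest=$92.66
After 9 (deposit($100)): balance=$1292.66 total_interest=$92.66
After 10 (month_end (apply 2% monthly interest)): balance=$1318.51 total_interest=$118.51
After 11 (year_end (apply 8% annual interest)): balance=$1423.99 total_interest=$223.99
After 12 (withdraw($100)): balance=$1323.99 total_interest=$223.99

Answer: 1323.99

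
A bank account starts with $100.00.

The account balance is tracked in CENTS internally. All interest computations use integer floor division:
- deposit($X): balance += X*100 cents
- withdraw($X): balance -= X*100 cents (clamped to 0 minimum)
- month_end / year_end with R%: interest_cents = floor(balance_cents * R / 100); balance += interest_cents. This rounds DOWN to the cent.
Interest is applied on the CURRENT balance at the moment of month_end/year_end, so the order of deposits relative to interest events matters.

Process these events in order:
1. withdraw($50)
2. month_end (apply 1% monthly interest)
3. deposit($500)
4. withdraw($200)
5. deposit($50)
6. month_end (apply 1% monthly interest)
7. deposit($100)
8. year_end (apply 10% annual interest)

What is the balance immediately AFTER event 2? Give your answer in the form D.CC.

After 1 (withdraw($50)): balance=$50.00 total_interest=$0.00
After 2 (month_end (apply 1% monthly interest)): balance=$50.50 total_interest=$0.50

Answer: 50.50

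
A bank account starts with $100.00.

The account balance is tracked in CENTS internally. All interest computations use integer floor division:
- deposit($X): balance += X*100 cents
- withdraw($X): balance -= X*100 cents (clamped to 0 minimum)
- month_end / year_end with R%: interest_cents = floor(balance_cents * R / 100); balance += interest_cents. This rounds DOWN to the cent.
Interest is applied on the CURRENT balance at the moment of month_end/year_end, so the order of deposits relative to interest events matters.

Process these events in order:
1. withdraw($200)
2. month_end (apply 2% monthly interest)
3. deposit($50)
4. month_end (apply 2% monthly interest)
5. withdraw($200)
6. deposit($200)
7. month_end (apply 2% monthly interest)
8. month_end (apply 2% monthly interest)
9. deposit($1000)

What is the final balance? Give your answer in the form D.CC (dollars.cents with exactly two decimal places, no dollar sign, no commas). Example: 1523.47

After 1 (withdraw($200)): balance=$0.00 total_interest=$0.00
After 2 (month_end (apply 2% monthly interest)): balance=$0.00 total_interest=$0.00
After 3 (deposit($50)): balance=$50.00 total_interest=$0.00
After 4 (month_end (apply 2% monthly interest)): balance=$51.00 total_interest=$1.00
After 5 (withdraw($200)): balance=$0.00 total_interest=$1.00
After 6 (deposit($200)): balance=$200.00 total_interest=$1.00
After 7 (month_end (apply 2% monthly interest)): balance=$204.00 total_interest=$5.00
After 8 (month_end (apply 2% monthly interest)): balance=$208.08 total_interest=$9.08
After 9 (deposit($1000)): balance=$1208.08 total_interest=$9.08

Answer: 1208.08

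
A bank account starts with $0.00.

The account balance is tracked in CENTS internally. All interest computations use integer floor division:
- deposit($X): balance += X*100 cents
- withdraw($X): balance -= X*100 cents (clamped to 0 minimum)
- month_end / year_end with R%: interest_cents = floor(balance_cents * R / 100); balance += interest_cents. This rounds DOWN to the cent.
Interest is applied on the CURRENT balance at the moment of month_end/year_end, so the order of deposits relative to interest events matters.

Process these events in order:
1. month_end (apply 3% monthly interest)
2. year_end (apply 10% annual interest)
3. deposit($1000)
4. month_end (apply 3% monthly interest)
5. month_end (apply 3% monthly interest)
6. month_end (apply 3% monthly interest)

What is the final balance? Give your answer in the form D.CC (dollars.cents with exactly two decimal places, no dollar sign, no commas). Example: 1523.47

After 1 (month_end (apply 3% monthly interest)): balance=$0.00 total_interest=$0.00
After 2 (year_end (apply 10% annual interest)): balance=$0.00 total_interest=$0.00
After 3 (deposit($1000)): balance=$1000.00 total_interest=$0.00
After 4 (month_end (apply 3% monthly interest)): balance=$1030.00 total_interest=$30.00
After 5 (month_end (apply 3% monthly interest)): balance=$1060.90 total_interest=$60.90
After 6 (month_end (apply 3% monthly interest)): balance=$1092.72 total_interest=$92.72

Answer: 1092.72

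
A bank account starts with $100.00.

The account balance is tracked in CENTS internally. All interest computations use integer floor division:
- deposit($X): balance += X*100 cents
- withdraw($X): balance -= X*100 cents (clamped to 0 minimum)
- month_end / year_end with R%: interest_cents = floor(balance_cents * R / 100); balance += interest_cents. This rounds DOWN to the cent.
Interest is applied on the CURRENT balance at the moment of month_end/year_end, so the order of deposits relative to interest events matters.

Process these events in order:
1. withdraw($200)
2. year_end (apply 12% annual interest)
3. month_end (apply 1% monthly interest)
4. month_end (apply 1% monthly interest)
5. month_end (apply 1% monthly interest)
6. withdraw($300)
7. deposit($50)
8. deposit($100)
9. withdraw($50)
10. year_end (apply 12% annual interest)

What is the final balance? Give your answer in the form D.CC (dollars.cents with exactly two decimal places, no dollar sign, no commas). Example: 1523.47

Answer: 112.00

Derivation:
After 1 (withdraw($200)): balance=$0.00 total_interest=$0.00
After 2 (year_end (apply 12% annual interest)): balance=$0.00 total_interest=$0.00
After 3 (month_end (apply 1% monthly interest)): balance=$0.00 total_interest=$0.00
After 4 (month_end (apply 1% monthly interest)): balance=$0.00 total_interest=$0.00
After 5 (month_end (apply 1% monthly interest)): balance=$0.00 total_interest=$0.00
After 6 (withdraw($300)): balance=$0.00 total_interest=$0.00
After 7 (deposit($50)): balance=$50.00 total_interest=$0.00
After 8 (deposit($100)): balance=$150.00 total_interest=$0.00
After 9 (withdraw($50)): balance=$100.00 total_interest=$0.00
After 10 (year_end (apply 12% annual interest)): balance=$112.00 total_interest=$12.00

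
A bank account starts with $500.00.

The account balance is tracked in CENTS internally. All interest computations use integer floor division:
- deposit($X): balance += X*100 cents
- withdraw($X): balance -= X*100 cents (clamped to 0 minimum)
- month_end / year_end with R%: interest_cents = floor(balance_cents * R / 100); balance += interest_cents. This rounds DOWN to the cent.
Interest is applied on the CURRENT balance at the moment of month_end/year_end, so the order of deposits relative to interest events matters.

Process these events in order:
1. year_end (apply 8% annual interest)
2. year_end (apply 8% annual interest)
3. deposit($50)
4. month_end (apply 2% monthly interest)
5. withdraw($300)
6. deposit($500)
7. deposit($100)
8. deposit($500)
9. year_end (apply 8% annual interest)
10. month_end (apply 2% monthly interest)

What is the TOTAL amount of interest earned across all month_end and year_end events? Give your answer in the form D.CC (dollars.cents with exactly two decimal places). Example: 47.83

Answer: 242.75

Derivation:
After 1 (year_end (apply 8% annual interest)): balance=$540.00 total_interest=$40.00
After 2 (year_end (apply 8% annual interest)): balance=$583.20 total_interest=$83.20
After 3 (deposit($50)): balance=$633.20 total_interest=$83.20
After 4 (month_end (apply 2% monthly interest)): balance=$645.86 total_interest=$95.86
After 5 (withdraw($300)): balance=$345.86 total_interest=$95.86
After 6 (deposit($500)): balance=$845.86 total_interest=$95.86
After 7 (deposit($100)): balance=$945.86 total_interest=$95.86
After 8 (deposit($500)): balance=$1445.86 total_interest=$95.86
After 9 (year_end (apply 8% annual interest)): balance=$1561.52 total_interest=$211.52
After 10 (month_end (apply 2% monthly interest)): balance=$1592.75 total_interest=$242.75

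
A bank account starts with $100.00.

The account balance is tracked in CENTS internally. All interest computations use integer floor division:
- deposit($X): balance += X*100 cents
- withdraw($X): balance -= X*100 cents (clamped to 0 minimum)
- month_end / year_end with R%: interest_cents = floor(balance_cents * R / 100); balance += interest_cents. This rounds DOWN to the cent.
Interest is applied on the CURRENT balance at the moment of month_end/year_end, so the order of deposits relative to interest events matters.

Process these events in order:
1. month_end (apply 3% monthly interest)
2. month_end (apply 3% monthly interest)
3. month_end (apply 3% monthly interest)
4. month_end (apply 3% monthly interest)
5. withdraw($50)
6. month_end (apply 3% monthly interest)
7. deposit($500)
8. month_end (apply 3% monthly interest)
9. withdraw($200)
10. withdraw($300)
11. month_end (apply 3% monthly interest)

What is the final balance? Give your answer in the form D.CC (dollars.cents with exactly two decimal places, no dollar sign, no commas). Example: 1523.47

After 1 (month_end (apply 3% monthly interest)): balance=$103.00 total_interest=$3.00
After 2 (month_end (apply 3% monthly interest)): balance=$106.09 total_interest=$6.09
After 3 (month_end (apply 3% monthly interest)): balance=$109.27 total_interest=$9.27
After 4 (month_end (apply 3% monthly interest)): balance=$112.54 total_interest=$12.54
After 5 (withdraw($50)): balance=$62.54 total_interest=$12.54
After 6 (month_end (apply 3% monthly interest)): balance=$64.41 total_interest=$14.41
After 7 (deposit($500)): balance=$564.41 total_interest=$14.41
After 8 (month_end (apply 3% monthly interest)): balance=$581.34 total_interest=$31.34
After 9 (withdraw($200)): balance=$381.34 total_interest=$31.34
After 10 (withdraw($300)): balance=$81.34 total_interest=$31.34
After 11 (month_end (apply 3% monthly interest)): balance=$83.78 total_interest=$33.78

Answer: 83.78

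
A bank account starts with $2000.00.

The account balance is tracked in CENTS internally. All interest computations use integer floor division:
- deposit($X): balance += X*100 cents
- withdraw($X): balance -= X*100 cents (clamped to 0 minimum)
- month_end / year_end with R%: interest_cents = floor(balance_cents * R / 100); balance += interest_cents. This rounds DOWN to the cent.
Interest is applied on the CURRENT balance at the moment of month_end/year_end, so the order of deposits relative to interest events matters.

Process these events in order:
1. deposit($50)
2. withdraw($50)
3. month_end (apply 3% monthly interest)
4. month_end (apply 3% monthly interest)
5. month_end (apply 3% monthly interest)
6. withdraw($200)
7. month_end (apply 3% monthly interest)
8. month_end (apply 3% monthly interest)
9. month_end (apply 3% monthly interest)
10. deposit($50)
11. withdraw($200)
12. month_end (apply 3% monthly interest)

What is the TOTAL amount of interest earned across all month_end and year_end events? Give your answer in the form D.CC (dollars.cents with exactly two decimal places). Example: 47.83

After 1 (deposit($50)): balance=$2050.00 total_interest=$0.00
After 2 (withdraw($50)): balance=$2000.00 total_interest=$0.00
After 3 (month_end (apply 3% monthly interest)): balance=$2060.00 total_interest=$60.00
After 4 (month_end (apply 3% monthly interest)): balance=$2121.80 total_interest=$121.80
After 5 (month_end (apply 3% monthly interest)): balance=$2185.45 total_interest=$185.45
After 6 (withdraw($200)): balance=$1985.45 total_interest=$185.45
After 7 (month_end (apply 3% monthly interest)): balance=$2045.01 total_interest=$245.01
After 8 (month_end (apply 3% monthly interest)): balance=$2106.36 total_interest=$306.36
After 9 (month_end (apply 3% monthly interest)): balance=$2169.55 total_interest=$369.55
After 10 (deposit($50)): balance=$2219.55 total_interest=$369.55
After 11 (withdraw($200)): balance=$2019.55 total_interest=$369.55
After 12 (month_end (apply 3% monthly interest)): balance=$2080.13 total_interest=$430.13

Answer: 430.13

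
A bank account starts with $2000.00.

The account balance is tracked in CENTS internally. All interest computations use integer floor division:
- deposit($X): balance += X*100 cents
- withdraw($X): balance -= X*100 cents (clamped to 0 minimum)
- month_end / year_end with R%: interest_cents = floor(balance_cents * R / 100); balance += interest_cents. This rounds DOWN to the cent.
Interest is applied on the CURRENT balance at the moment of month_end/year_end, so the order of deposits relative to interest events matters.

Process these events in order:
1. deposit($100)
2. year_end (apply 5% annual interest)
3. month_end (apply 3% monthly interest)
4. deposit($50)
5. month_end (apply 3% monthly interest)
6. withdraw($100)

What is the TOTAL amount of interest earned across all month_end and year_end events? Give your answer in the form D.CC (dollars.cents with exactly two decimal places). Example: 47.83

After 1 (deposit($100)): balance=$2100.00 total_interest=$0.00
After 2 (year_end (apply 5% annual interest)): balance=$2205.00 total_interest=$105.00
After 3 (month_end (apply 3% monthly interest)): balance=$2271.15 total_interest=$171.15
After 4 (deposit($50)): balance=$2321.15 total_interest=$171.15
After 5 (month_end (apply 3% monthly interest)): balance=$2390.78 total_interest=$240.78
After 6 (withdraw($100)): balance=$2290.78 total_interest=$240.78

Answer: 240.78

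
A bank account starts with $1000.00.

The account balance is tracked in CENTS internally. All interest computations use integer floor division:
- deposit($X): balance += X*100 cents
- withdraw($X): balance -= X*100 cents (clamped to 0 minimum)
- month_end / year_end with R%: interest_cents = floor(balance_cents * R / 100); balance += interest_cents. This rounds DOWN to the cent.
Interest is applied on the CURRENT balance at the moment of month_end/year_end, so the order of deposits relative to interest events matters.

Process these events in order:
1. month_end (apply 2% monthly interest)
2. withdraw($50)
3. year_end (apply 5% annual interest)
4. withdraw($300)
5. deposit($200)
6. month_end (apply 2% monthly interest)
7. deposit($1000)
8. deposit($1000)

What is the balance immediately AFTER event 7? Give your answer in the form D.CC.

After 1 (month_end (apply 2% monthly interest)): balance=$1020.00 total_interest=$20.00
After 2 (withdraw($50)): balance=$970.00 total_interest=$20.00
After 3 (year_end (apply 5% annual interest)): balance=$1018.50 total_interest=$68.50
After 4 (withdraw($300)): balance=$718.50 total_interest=$68.50
After 5 (deposit($200)): balance=$918.50 total_interest=$68.50
After 6 (month_end (apply 2% monthly interest)): balance=$936.87 total_interest=$86.87
After 7 (deposit($1000)): balance=$1936.87 total_interest=$86.87

Answer: 1936.87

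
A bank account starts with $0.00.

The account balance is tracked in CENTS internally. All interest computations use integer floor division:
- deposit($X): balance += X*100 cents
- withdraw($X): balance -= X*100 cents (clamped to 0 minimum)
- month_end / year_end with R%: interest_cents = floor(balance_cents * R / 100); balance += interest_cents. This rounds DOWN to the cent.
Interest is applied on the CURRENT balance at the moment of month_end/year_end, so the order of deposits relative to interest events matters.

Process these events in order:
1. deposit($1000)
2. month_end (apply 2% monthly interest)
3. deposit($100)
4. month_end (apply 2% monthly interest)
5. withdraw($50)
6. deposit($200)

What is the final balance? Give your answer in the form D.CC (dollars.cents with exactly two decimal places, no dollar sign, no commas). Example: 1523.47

Answer: 1292.40

Derivation:
After 1 (deposit($1000)): balance=$1000.00 total_interest=$0.00
After 2 (month_end (apply 2% monthly interest)): balance=$1020.00 total_interest=$20.00
After 3 (deposit($100)): balance=$1120.00 total_interest=$20.00
After 4 (month_end (apply 2% monthly interest)): balance=$1142.40 total_interest=$42.40
After 5 (withdraw($50)): balance=$1092.40 total_interest=$42.40
After 6 (deposit($200)): balance=$1292.40 total_interest=$42.40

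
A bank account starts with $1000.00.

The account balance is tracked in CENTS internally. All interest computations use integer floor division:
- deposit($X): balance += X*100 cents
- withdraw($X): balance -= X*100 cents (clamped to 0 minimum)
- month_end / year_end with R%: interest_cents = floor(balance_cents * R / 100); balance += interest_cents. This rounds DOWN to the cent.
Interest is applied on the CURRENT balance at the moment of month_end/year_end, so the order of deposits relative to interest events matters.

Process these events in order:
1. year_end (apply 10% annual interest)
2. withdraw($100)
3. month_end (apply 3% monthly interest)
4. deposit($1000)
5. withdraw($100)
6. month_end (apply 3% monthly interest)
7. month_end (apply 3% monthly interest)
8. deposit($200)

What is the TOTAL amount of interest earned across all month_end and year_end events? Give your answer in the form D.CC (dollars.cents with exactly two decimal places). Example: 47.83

After 1 (year_end (apply 10% annual interest)): balance=$1100.00 total_interest=$100.00
After 2 (withdraw($100)): balance=$1000.00 total_interest=$100.00
After 3 (month_end (apply 3% monthly interest)): balance=$1030.00 total_interest=$130.00
After 4 (deposit($1000)): balance=$2030.00 total_interest=$130.00
After 5 (withdraw($100)): balance=$1930.00 total_interest=$130.00
After 6 (month_end (apply 3% monthly interest)): balance=$1987.90 total_interest=$187.90
After 7 (month_end (apply 3% monthly interest)): balance=$2047.53 total_interest=$247.53
After 8 (deposit($200)): balance=$2247.53 total_interest=$247.53

Answer: 247.53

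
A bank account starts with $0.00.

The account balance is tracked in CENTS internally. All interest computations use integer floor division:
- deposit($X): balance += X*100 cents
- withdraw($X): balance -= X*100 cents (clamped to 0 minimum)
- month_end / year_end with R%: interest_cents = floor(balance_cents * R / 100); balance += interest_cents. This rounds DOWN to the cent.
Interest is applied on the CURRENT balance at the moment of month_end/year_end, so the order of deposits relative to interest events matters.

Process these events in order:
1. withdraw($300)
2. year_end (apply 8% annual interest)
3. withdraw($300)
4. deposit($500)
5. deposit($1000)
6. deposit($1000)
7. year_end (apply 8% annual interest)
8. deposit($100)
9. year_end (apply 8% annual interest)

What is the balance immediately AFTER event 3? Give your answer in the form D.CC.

Answer: 0.00

Derivation:
After 1 (withdraw($300)): balance=$0.00 total_interest=$0.00
After 2 (year_end (apply 8% annual interest)): balance=$0.00 total_interest=$0.00
After 3 (withdraw($300)): balance=$0.00 total_interest=$0.00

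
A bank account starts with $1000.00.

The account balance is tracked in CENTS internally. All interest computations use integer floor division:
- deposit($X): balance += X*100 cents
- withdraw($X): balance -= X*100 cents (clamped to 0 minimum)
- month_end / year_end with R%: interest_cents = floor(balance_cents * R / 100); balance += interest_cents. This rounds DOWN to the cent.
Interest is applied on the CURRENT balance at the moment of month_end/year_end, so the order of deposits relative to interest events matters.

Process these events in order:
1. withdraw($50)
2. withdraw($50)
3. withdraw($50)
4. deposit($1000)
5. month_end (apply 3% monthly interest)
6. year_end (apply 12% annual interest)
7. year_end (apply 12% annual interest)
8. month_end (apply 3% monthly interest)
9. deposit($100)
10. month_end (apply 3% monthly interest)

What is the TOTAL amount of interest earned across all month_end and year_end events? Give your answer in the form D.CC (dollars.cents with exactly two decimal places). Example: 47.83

After 1 (withdraw($50)): balance=$950.00 total_interest=$0.00
After 2 (withdraw($50)): balance=$900.00 total_interest=$0.00
After 3 (withdraw($50)): balance=$850.00 total_interest=$0.00
After 4 (deposit($1000)): balance=$1850.00 total_interest=$0.00
After 5 (month_end (apply 3% monthly interest)): balance=$1905.50 total_interest=$55.50
After 6 (year_end (apply 12% annual interest)): balance=$2134.16 total_interest=$284.16
After 7 (year_end (apply 12% annual interest)): balance=$2390.25 total_interest=$540.25
After 8 (month_end (apply 3% monthly interest)): balance=$2461.95 total_interest=$611.95
After 9 (deposit($100)): balance=$2561.95 total_interest=$611.95
After 10 (month_end (apply 3% monthly interest)): balance=$2638.80 total_interest=$688.80

Answer: 688.80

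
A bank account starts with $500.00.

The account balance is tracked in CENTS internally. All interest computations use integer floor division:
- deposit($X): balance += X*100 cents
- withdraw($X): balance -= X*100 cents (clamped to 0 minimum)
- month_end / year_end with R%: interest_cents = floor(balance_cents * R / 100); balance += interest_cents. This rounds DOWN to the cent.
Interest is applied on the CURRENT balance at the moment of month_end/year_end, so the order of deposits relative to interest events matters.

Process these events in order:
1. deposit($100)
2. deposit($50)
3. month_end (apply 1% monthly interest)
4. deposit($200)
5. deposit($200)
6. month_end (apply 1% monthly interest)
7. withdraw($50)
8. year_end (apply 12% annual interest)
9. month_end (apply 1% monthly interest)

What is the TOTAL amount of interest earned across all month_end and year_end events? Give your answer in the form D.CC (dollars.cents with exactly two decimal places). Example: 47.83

Answer: 150.49

Derivation:
After 1 (deposit($100)): balance=$600.00 total_interest=$0.00
After 2 (deposit($50)): balance=$650.00 total_interest=$0.00
After 3 (month_end (apply 1% monthly interest)): balance=$656.50 total_interest=$6.50
After 4 (deposit($200)): balance=$856.50 total_interest=$6.50
After 5 (deposit($200)): balance=$1056.50 total_interest=$6.50
After 6 (month_end (apply 1% monthly interest)): balance=$1067.06 total_interest=$17.06
After 7 (withdraw($50)): balance=$1017.06 total_interest=$17.06
After 8 (year_end (apply 12% annual interest)): balance=$1139.10 total_interest=$139.10
After 9 (month_end (apply 1% monthly interest)): balance=$1150.49 total_interest=$150.49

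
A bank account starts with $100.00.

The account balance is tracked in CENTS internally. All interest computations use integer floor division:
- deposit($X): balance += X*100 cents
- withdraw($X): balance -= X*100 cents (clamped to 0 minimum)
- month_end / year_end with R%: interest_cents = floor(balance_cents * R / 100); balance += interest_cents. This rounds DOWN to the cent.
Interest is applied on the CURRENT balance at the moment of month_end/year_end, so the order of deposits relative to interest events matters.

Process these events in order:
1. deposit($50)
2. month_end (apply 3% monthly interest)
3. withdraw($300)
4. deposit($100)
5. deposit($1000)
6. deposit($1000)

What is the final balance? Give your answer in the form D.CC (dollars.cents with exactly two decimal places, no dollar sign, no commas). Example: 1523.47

Answer: 2100.00

Derivation:
After 1 (deposit($50)): balance=$150.00 total_interest=$0.00
After 2 (month_end (apply 3% monthly interest)): balance=$154.50 total_interest=$4.50
After 3 (withdraw($300)): balance=$0.00 total_interest=$4.50
After 4 (deposit($100)): balance=$100.00 total_interest=$4.50
After 5 (deposit($1000)): balance=$1100.00 total_interest=$4.50
After 6 (deposit($1000)): balance=$2100.00 total_interest=$4.50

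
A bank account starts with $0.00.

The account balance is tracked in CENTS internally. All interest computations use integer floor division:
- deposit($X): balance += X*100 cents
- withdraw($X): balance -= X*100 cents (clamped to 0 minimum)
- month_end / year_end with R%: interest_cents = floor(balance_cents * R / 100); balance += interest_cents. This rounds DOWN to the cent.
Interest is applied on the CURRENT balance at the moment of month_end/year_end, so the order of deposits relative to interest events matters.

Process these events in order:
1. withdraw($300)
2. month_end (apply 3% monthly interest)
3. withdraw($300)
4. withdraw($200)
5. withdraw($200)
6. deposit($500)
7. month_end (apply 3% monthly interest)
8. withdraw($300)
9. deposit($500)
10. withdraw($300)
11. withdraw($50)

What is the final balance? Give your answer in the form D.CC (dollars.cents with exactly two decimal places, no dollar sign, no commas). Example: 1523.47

Answer: 365.00

Derivation:
After 1 (withdraw($300)): balance=$0.00 total_interest=$0.00
After 2 (month_end (apply 3% monthly interest)): balance=$0.00 total_interest=$0.00
After 3 (withdraw($300)): balance=$0.00 total_interest=$0.00
After 4 (withdraw($200)): balance=$0.00 total_interest=$0.00
After 5 (withdraw($200)): balance=$0.00 total_interest=$0.00
After 6 (deposit($500)): balance=$500.00 total_interest=$0.00
After 7 (month_end (apply 3% monthly interest)): balance=$515.00 total_interest=$15.00
After 8 (withdraw($300)): balance=$215.00 total_interest=$15.00
After 9 (deposit($500)): balance=$715.00 total_interest=$15.00
After 10 (withdraw($300)): balance=$415.00 total_interest=$15.00
After 11 (withdraw($50)): balance=$365.00 total_interest=$15.00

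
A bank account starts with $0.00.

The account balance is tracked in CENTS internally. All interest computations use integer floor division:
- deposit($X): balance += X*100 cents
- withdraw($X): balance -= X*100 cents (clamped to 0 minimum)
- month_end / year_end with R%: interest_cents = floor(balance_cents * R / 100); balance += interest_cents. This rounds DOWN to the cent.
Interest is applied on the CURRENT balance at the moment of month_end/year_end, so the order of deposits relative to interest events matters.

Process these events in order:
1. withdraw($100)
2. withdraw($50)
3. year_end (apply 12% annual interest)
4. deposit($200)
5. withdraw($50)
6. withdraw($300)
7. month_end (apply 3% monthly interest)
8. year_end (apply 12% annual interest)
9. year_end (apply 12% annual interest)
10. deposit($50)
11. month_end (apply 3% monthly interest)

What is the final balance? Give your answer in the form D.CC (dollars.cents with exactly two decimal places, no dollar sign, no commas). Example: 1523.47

After 1 (withdraw($100)): balance=$0.00 total_interest=$0.00
After 2 (withdraw($50)): balance=$0.00 total_interest=$0.00
After 3 (year_end (apply 12% annual interest)): balance=$0.00 total_interest=$0.00
After 4 (deposit($200)): balance=$200.00 total_interest=$0.00
After 5 (withdraw($50)): balance=$150.00 total_interest=$0.00
After 6 (withdraw($300)): balance=$0.00 total_interest=$0.00
After 7 (month_end (apply 3% monthly interest)): balance=$0.00 total_interest=$0.00
After 8 (year_end (apply 12% annual interest)): balance=$0.00 total_interest=$0.00
After 9 (year_end (apply 12% annual interest)): balance=$0.00 total_interest=$0.00
After 10 (deposit($50)): balance=$50.00 total_interest=$0.00
After 11 (month_end (apply 3% monthly interest)): balance=$51.50 total_interest=$1.50

Answer: 51.50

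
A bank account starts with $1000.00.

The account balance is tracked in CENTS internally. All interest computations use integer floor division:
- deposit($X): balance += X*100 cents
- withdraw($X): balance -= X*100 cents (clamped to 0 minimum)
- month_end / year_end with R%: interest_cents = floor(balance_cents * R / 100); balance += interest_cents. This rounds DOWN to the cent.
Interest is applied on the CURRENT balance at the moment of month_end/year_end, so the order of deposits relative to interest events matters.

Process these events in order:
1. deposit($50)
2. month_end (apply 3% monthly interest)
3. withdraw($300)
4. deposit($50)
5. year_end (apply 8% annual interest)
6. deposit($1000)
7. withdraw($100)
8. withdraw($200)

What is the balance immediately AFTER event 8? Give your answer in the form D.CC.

Answer: 1598.02

Derivation:
After 1 (deposit($50)): balance=$1050.00 total_interest=$0.00
After 2 (month_end (apply 3% monthly interest)): balance=$1081.50 total_interest=$31.50
After 3 (withdraw($300)): balance=$781.50 total_interest=$31.50
After 4 (deposit($50)): balance=$831.50 total_interest=$31.50
After 5 (year_end (apply 8% annual interest)): balance=$898.02 total_interest=$98.02
After 6 (deposit($1000)): balance=$1898.02 total_interest=$98.02
After 7 (withdraw($100)): balance=$1798.02 total_interest=$98.02
After 8 (withdraw($200)): balance=$1598.02 total_interest=$98.02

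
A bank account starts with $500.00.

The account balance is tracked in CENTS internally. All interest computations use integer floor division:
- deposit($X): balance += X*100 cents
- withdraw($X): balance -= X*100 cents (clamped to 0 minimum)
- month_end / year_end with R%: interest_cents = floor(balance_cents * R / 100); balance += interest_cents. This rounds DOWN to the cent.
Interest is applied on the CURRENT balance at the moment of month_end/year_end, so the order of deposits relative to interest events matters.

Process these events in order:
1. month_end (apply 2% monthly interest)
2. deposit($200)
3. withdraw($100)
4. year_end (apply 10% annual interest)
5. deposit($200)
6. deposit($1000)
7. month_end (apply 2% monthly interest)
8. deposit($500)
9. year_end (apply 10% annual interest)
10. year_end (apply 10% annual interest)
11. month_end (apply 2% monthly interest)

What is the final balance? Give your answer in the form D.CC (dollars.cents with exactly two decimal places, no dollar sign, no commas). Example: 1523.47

After 1 (month_end (apply 2% monthly interest)): balance=$510.00 total_interest=$10.00
After 2 (deposit($200)): balance=$710.00 total_interest=$10.00
After 3 (withdraw($100)): balance=$610.00 total_interest=$10.00
After 4 (year_end (apply 10% annual interest)): balance=$671.00 total_interest=$71.00
After 5 (deposit($200)): balance=$871.00 total_interest=$71.00
After 6 (deposit($1000)): balance=$1871.00 total_interest=$71.00
After 7 (month_end (apply 2% monthly interest)): balance=$1908.42 total_interest=$108.42
After 8 (deposit($500)): balance=$2408.42 total_interest=$108.42
After 9 (year_end (apply 10% annual interest)): balance=$2649.26 total_interest=$349.26
After 10 (year_end (apply 10% annual interest)): balance=$2914.18 total_interest=$614.18
After 11 (month_end (apply 2% monthly interest)): balance=$2972.46 total_interest=$672.46

Answer: 2972.46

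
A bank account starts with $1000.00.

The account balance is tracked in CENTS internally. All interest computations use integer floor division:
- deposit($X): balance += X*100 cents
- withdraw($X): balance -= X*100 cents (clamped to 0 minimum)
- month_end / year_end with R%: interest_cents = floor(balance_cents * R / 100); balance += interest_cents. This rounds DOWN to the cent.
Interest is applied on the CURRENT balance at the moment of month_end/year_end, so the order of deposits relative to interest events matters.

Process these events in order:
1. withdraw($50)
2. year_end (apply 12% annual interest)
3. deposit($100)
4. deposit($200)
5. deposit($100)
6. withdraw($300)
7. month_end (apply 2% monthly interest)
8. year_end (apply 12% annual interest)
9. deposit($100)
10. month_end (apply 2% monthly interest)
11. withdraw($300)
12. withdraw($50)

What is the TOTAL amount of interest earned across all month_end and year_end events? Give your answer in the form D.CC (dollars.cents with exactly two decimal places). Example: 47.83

After 1 (withdraw($50)): balance=$950.00 total_interest=$0.00
After 2 (year_end (apply 12% annual interest)): balance=$1064.00 total_interest=$114.00
After 3 (deposit($100)): balance=$1164.00 total_interest=$114.00
After 4 (deposit($200)): balance=$1364.00 total_interest=$114.00
After 5 (deposit($100)): balance=$1464.00 total_interest=$114.00
After 6 (withdraw($300)): balance=$1164.00 total_interest=$114.00
After 7 (month_end (apply 2% monthly interest)): balance=$1187.28 total_interest=$137.28
After 8 (year_end (apply 12% annual interest)): balance=$1329.75 total_interest=$279.75
After 9 (deposit($100)): balance=$1429.75 total_interest=$279.75
After 10 (month_end (apply 2% monthly interest)): balance=$1458.34 total_interest=$308.34
After 11 (withdraw($300)): balance=$1158.34 total_interest=$308.34
After 12 (withdraw($50)): balance=$1108.34 total_interest=$308.34

Answer: 308.34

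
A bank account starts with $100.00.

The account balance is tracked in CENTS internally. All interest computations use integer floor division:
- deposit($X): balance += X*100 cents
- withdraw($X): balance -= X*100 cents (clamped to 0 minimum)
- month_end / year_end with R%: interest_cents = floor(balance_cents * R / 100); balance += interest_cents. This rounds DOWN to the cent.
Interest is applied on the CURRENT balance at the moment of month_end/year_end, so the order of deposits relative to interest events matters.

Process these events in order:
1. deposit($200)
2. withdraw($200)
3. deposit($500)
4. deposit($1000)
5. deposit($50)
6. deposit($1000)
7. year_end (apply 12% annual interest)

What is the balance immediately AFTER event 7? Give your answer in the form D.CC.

Answer: 2968.00

Derivation:
After 1 (deposit($200)): balance=$300.00 total_interest=$0.00
After 2 (withdraw($200)): balance=$100.00 total_interest=$0.00
After 3 (deposit($500)): balance=$600.00 total_interest=$0.00
After 4 (deposit($1000)): balance=$1600.00 total_interest=$0.00
After 5 (deposit($50)): balance=$1650.00 total_interest=$0.00
After 6 (deposit($1000)): balance=$2650.00 total_interest=$0.00
After 7 (year_end (apply 12% annual interest)): balance=$2968.00 total_interest=$318.00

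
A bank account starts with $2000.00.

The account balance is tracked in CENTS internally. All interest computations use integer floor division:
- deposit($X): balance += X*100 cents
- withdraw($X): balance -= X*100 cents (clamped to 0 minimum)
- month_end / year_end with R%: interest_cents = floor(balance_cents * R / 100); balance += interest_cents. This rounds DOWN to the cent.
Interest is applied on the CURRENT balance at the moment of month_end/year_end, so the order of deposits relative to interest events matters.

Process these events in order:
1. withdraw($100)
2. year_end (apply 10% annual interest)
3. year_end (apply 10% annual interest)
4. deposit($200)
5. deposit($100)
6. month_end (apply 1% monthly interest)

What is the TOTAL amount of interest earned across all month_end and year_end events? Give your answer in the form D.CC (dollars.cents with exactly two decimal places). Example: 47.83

After 1 (withdraw($100)): balance=$1900.00 total_interest=$0.00
After 2 (year_end (apply 10% annual interest)): balance=$2090.00 total_interest=$190.00
After 3 (year_end (apply 10% annual interest)): balance=$2299.00 total_interest=$399.00
After 4 (deposit($200)): balance=$2499.00 total_interest=$399.00
After 5 (deposit($100)): balance=$2599.00 total_interest=$399.00
After 6 (month_end (apply 1% monthly interest)): balance=$2624.99 total_interest=$424.99

Answer: 424.99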